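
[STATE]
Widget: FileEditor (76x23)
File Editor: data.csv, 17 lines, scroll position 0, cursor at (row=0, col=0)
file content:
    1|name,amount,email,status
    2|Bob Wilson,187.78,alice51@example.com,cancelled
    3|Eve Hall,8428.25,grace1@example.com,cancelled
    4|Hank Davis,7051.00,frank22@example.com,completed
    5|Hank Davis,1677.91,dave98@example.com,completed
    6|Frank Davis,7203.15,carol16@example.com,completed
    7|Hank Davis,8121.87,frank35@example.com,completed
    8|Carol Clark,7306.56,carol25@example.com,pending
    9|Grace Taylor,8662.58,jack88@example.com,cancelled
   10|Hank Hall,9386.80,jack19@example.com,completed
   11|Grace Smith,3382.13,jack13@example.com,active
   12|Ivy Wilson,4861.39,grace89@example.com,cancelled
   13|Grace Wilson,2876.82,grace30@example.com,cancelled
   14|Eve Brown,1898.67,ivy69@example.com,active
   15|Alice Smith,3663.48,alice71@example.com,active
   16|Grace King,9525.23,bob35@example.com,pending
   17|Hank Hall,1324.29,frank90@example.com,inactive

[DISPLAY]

█ame,amount,email,status                                                   ▲
Bob Wilson,187.78,alice51@example.com,cancelled                            █
Eve Hall,8428.25,grace1@example.com,cancelled                              ░
Hank Davis,7051.00,frank22@example.com,completed                           ░
Hank Davis,1677.91,dave98@example.com,completed                            ░
Frank Davis,7203.15,carol16@example.com,completed                          ░
Hank Davis,8121.87,frank35@example.com,completed                           ░
Carol Clark,7306.56,carol25@example.com,pending                            ░
Grace Taylor,8662.58,jack88@example.com,cancelled                          ░
Hank Hall,9386.80,jack19@example.com,completed                             ░
Grace Smith,3382.13,jack13@example.com,active                              ░
Ivy Wilson,4861.39,grace89@example.com,cancelled                           ░
Grace Wilson,2876.82,grace30@example.com,cancelled                         ░
Eve Brown,1898.67,ivy69@example.com,active                                 ░
Alice Smith,3663.48,alice71@example.com,active                             ░
Grace King,9525.23,bob35@example.com,pending                               ░
Hank Hall,1324.29,frank90@example.com,inactive                             ░
                                                                           ░
                                                                           ░
                                                                           ░
                                                                           ░
                                                                           ░
                                                                           ▼


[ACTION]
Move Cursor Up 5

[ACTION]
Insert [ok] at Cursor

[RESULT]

ok█ame,amount,email,status                                                 ▲
Bob Wilson,187.78,alice51@example.com,cancelled                            █
Eve Hall,8428.25,grace1@example.com,cancelled                              ░
Hank Davis,7051.00,frank22@example.com,completed                           ░
Hank Davis,1677.91,dave98@example.com,completed                            ░
Frank Davis,7203.15,carol16@example.com,completed                          ░
Hank Davis,8121.87,frank35@example.com,completed                           ░
Carol Clark,7306.56,carol25@example.com,pending                            ░
Grace Taylor,8662.58,jack88@example.com,cancelled                          ░
Hank Hall,9386.80,jack19@example.com,completed                             ░
Grace Smith,3382.13,jack13@example.com,active                              ░
Ivy Wilson,4861.39,grace89@example.com,cancelled                           ░
Grace Wilson,2876.82,grace30@example.com,cancelled                         ░
Eve Brown,1898.67,ivy69@example.com,active                                 ░
Alice Smith,3663.48,alice71@example.com,active                             ░
Grace King,9525.23,bob35@example.com,pending                               ░
Hank Hall,1324.29,frank90@example.com,inactive                             ░
                                                                           ░
                                                                           ░
                                                                           ░
                                                                           ░
                                                                           ░
                                                                           ▼


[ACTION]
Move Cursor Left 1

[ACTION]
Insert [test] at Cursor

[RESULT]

otest█name,amount,email,status                                             ▲
Bob Wilson,187.78,alice51@example.com,cancelled                            █
Eve Hall,8428.25,grace1@example.com,cancelled                              ░
Hank Davis,7051.00,frank22@example.com,completed                           ░
Hank Davis,1677.91,dave98@example.com,completed                            ░
Frank Davis,7203.15,carol16@example.com,completed                          ░
Hank Davis,8121.87,frank35@example.com,completed                           ░
Carol Clark,7306.56,carol25@example.com,pending                            ░
Grace Taylor,8662.58,jack88@example.com,cancelled                          ░
Hank Hall,9386.80,jack19@example.com,completed                             ░
Grace Smith,3382.13,jack13@example.com,active                              ░
Ivy Wilson,4861.39,grace89@example.com,cancelled                           ░
Grace Wilson,2876.82,grace30@example.com,cancelled                         ░
Eve Brown,1898.67,ivy69@example.com,active                                 ░
Alice Smith,3663.48,alice71@example.com,active                             ░
Grace King,9525.23,bob35@example.com,pending                               ░
Hank Hall,1324.29,frank90@example.com,inactive                             ░
                                                                           ░
                                                                           ░
                                                                           ░
                                                                           ░
                                                                           ░
                                                                           ▼


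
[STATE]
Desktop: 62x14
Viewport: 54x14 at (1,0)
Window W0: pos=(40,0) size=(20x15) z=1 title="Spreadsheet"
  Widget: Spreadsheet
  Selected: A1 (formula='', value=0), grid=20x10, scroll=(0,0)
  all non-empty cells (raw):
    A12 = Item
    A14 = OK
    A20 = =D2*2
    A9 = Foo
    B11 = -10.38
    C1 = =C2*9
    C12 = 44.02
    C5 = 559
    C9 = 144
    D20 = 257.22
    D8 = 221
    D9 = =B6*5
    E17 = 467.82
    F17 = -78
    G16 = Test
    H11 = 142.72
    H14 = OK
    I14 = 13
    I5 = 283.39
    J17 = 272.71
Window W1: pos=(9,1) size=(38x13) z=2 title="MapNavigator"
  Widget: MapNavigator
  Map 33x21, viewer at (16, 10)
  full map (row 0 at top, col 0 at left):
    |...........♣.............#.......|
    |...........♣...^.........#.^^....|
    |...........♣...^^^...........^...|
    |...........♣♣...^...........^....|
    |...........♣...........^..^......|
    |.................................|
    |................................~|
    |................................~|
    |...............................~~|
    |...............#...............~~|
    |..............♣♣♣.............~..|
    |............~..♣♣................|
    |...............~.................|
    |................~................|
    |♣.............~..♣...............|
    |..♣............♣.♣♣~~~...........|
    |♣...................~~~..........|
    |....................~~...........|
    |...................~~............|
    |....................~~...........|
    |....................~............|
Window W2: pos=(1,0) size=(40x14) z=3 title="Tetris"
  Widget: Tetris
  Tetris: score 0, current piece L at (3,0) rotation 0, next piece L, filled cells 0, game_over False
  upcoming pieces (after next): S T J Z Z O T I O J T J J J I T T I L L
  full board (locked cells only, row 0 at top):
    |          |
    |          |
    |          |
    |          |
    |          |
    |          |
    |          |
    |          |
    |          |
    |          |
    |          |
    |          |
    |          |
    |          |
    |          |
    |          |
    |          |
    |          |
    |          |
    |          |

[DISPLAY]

┏━━━━━━━━━━━━━━━━━━━━━━━━━━━━━━━━━━━━━━┓━━━━━━━━━━━━━━
┃ Tetris                               ┃━━━━━┓dsheet  
┠──────────────────────────────────────┨     ┃────────
┃          │Next:                      ┃─────┨        
┃          │  ▒                        ┃...~ ┃ A      
┃          │▒▒▒                        ┃...~ ┃--------
┃          │                           ┃..~~ ┃   [0]  
┃          │                           ┃..~~ ┃     0  
┃          │                           ┃.~.. ┃     0  
┃          │Score:                     ┃.... ┃     0  
┃          │0                          ┃.... ┃     0  
┃          │                           ┃.... ┃     0  
┃          │                           ┃.... ┃     0  
┗━━━━━━━━━━━━━━━━━━━━━━━━━━━━━━━━━━━━━━┛━━━━━┛     0  


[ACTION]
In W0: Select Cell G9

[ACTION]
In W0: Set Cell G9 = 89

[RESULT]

┏━━━━━━━━━━━━━━━━━━━━━━━━━━━━━━━━━━━━━━┓━━━━━━━━━━━━━━
┃ Tetris                               ┃━━━━━┓dsheet  
┠──────────────────────────────────────┨     ┃────────
┃          │Next:                      ┃─────┨        
┃          │  ▒                        ┃...~ ┃ A      
┃          │▒▒▒                        ┃...~ ┃--------
┃          │                           ┃..~~ ┃     0  
┃          │                           ┃..~~ ┃     0  
┃          │                           ┃.~.. ┃     0  
┃          │Score:                     ┃.... ┃     0  
┃          │0                          ┃.... ┃     0  
┃          │                           ┃.... ┃     0  
┃          │                           ┃.... ┃     0  
┗━━━━━━━━━━━━━━━━━━━━━━━━━━━━━━━━━━━━━━┛━━━━━┛     0  


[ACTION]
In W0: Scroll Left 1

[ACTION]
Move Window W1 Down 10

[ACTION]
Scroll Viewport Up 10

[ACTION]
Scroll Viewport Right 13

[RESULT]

━━━━━━━━━━━━━━━━━━━━━━━━━━━━━━━━┓━━━━━━━━━━━━━━━━━━┓  
s                               ┃━━━━━┓dsheet      ┃  
────────────────────────────────┨     ┃────────────┨  
    │Next:                      ┃─────┨            ┃  
    │  ▒                        ┃...~ ┃ A       B  ┃  
    │▒▒▒                        ┃...~ ┃------------┃  
    │                           ┃..~~ ┃     0      ┃  
    │                           ┃..~~ ┃     0      ┃  
    │                           ┃.~.. ┃     0      ┃  
    │Score:                     ┃.... ┃     0      ┃  
    │0                          ┃.... ┃     0      ┃  
    │                           ┃.... ┃     0      ┃  
    │                           ┃.... ┃     0      ┃  
━━━━━━━━━━━━━━━━━━━━━━━━━━━━━━━━┛━━━━━┛     0      ┃  


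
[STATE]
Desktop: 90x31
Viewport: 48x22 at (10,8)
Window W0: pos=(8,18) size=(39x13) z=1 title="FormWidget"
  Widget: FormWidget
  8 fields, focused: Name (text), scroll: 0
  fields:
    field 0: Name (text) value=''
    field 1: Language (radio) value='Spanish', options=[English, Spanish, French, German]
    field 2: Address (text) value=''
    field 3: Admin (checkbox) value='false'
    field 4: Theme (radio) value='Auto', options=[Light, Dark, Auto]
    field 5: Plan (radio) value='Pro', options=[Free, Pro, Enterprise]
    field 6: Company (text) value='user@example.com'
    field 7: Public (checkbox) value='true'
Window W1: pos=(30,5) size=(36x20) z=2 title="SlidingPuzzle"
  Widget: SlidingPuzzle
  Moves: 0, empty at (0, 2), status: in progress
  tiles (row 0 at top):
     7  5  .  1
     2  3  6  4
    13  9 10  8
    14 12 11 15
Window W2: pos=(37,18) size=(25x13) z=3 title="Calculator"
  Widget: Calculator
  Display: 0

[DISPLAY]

                    ┃┌────┬────┬────┬────┐      
                    ┃│  7 │  5 │    │  1 │      
                    ┃├────┼────┼────┼────┤      
                    ┃│  2 │  3 │  6 │  4 │      
                    ┃├────┼────┼────┼────┤      
                    ┃│ 13 │  9 │ 10 │  8 │      
                    ┃├────┼────┼────┼────┤      
                    ┃│ 14 │ 12 │ 11 │ 15 │      
                    ┃└────┴────┴────┴────┘      
                    ┃Moves: 0                   
━━━━━━━━━━━━━━━━━━━━┃      ┏━━━━━━━━━━━━━━━━━━━━
FormWidget          ┃      ┃ Calculator         
────────────────────┃      ┠────────────────────
 Name:       [      ┃      ┃                    
 Language:   ( ) Eng┃      ┃┌───┬───┬───┬───┐   
 Address:    [      ┃      ┃│ 7 │ 8 │ 9 │ ÷ │   
 Admin:      [ ]    ┗━━━━━━┃├───┼───┼───┼───┤   
 Theme:      ( ) Light  ( )┃│ 4 │ 5 │ 6 │ × │   
 Plan:       ( ) Free  (●) ┃├───┼───┼───┼───┤   
 Company:    [user@example.┃│ 1 │ 2 │ 3 │ - │   
 Public:     [x]           ┃├───┼───┼───┼───┤   
                           ┃│ 0 │ . │ = │ + │   


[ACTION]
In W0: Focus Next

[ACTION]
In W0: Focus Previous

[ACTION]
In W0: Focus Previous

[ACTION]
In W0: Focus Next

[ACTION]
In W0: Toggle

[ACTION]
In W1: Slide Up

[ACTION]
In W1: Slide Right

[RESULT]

                    ┃┌────┬────┬────┬────┐      
                    ┃│  7 │  5 │  6 │  1 │      
                    ┃├────┼────┼────┼────┤      
                    ┃│  2 │    │  3 │  4 │      
                    ┃├────┼────┼────┼────┤      
                    ┃│ 13 │  9 │ 10 │  8 │      
                    ┃├────┼────┼────┼────┤      
                    ┃│ 14 │ 12 │ 11 │ 15 │      
                    ┃└────┴────┴────┴────┘      
                    ┃Moves: 2                   
━━━━━━━━━━━━━━━━━━━━┃      ┏━━━━━━━━━━━━━━━━━━━━
FormWidget          ┃      ┃ Calculator         
────────────────────┃      ┠────────────────────
 Name:       [      ┃      ┃                    
 Language:   ( ) Eng┃      ┃┌───┬───┬───┬───┐   
 Address:    [      ┃      ┃│ 7 │ 8 │ 9 │ ÷ │   
 Admin:      [ ]    ┗━━━━━━┃├───┼───┼───┼───┤   
 Theme:      ( ) Light  ( )┃│ 4 │ 5 │ 6 │ × │   
 Plan:       ( ) Free  (●) ┃├───┼───┼───┼───┤   
 Company:    [user@example.┃│ 1 │ 2 │ 3 │ - │   
 Public:     [x]           ┃├───┼───┼───┼───┤   
                           ┃│ 0 │ . │ = │ + │   


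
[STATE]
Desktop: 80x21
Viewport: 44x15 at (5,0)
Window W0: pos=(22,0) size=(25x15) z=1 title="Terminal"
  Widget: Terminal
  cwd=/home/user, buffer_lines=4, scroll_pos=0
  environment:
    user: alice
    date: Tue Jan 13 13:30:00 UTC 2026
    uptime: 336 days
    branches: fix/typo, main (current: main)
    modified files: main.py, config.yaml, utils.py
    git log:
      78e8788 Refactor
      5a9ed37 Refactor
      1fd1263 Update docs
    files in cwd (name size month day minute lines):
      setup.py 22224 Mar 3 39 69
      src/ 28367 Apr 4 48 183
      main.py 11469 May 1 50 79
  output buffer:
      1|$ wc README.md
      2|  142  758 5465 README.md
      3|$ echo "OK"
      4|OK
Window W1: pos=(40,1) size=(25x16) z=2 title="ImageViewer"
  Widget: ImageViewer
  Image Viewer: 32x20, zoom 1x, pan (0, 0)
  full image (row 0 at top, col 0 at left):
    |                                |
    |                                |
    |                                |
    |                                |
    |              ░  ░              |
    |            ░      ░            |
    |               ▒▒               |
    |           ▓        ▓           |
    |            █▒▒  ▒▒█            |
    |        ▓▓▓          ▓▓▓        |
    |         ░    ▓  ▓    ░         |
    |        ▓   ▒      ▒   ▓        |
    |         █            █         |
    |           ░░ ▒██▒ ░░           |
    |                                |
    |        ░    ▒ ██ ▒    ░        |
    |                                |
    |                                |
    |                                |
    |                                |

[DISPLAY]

                 ┏━━━━━━━━━━━━━━━━━━━━━━━┓  
                 ┃ Terminal        ┏━━━━━━━━
                 ┠─────────────────┃ ImageVi
                 ┃$ wc README.md   ┠────────
                 ┃  142  758 5465 R┃        
                 ┃$ echo "OK"      ┃        
                 ┃OK               ┃        
                 ┃$ █              ┃        
                 ┃                 ┃        
                 ┃                 ┃        
                 ┃                 ┃        
                 ┃                 ┃        
                 ┃                 ┃        
                 ┃                 ┃        
                 ┗━━━━━━━━━━━━━━━━━┃        


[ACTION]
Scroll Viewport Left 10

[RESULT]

                      ┏━━━━━━━━━━━━━━━━━━━━━
                      ┃ Terminal        ┏━━━
                      ┠─────────────────┃ Im
                      ┃$ wc README.md   ┠───
                      ┃  142  758 5465 R┃   
                      ┃$ echo "OK"      ┃   
                      ┃OK               ┃   
                      ┃$ █              ┃   
                      ┃                 ┃   
                      ┃                 ┃   
                      ┃                 ┃   
                      ┃                 ┃   
                      ┃                 ┃   
                      ┃                 ┃   
                      ┗━━━━━━━━━━━━━━━━━┃   


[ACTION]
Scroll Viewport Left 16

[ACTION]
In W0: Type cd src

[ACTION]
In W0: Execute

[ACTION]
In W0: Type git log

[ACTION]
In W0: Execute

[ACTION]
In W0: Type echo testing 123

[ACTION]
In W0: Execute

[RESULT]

                      ┏━━━━━━━━━━━━━━━━━━━━━
                      ┃ Terminal        ┏━━━
                      ┠─────────────────┃ Im
                      ┃$ echo "OK"      ┠───
                      ┃OK               ┃   
                      ┃$ cd src         ┃   
                      ┃                 ┃   
                      ┃$ git log        ┃   
                      ┃78e8788 Refactor ┃   
                      ┃5a9ed37 Refactor ┃   
                      ┃1fd1263 Update do┃   
                      ┃$ echo testing 12┃   
                      ┃testing 123      ┃   
                      ┃$ █              ┃   
                      ┗━━━━━━━━━━━━━━━━━┃   


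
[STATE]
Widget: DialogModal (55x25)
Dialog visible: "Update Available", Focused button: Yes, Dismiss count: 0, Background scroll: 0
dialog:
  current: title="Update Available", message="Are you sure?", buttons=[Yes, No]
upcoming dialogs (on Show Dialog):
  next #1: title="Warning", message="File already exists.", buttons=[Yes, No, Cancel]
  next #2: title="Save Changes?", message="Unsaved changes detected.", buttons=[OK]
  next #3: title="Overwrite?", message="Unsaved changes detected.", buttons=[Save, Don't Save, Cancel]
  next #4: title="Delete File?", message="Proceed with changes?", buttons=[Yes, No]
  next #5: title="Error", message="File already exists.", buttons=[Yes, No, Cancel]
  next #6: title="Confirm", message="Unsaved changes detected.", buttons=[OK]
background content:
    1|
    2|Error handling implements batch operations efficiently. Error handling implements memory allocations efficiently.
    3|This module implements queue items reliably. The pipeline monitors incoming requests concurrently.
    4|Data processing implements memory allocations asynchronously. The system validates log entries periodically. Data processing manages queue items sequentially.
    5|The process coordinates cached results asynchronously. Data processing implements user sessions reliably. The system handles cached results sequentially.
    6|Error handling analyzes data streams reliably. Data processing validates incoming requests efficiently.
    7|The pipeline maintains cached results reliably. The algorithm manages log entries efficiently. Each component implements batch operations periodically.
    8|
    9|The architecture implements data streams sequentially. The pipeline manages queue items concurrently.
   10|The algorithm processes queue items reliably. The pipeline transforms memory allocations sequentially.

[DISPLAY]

                                                       
Error handling implements batch operations efficiently.
This module implements queue items reliably. The pipeli
Data processing implements memory allocations asynchron
The process coordinates cached results asynchronously. 
Error handling analyzes data streams reliably. Data pro
The pipeline maintains cached results reliably. The alg
                                                       
The architecture implements data streams sequentially. 
The algorithm processes queue items reliably. The pipel
                 ┌──────────────────┐                  
                 │ Update Available │                  
                 │  Are you sure?   │                  
                 │    [Yes]  No     │                  
                 └──────────────────┘                  
                                                       
                                                       
                                                       
                                                       
                                                       
                                                       
                                                       
                                                       
                                                       
                                                       


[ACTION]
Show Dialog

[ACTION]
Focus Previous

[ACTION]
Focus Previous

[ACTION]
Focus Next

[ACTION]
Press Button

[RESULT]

                                                       
Error handling implements batch operations efficiently.
This module implements queue items reliably. The pipeli
Data processing implements memory allocations asynchron
The process coordinates cached results asynchronously. 
Error handling analyzes data streams reliably. Data pro
The pipeline maintains cached results reliably. The alg
                                                       
The architecture implements data streams sequentially. 
The algorithm processes queue items reliably. The pipel
                                                       
                                                       
                                                       
                                                       
                                                       
                                                       
                                                       
                                                       
                                                       
                                                       
                                                       
                                                       
                                                       
                                                       
                                                       


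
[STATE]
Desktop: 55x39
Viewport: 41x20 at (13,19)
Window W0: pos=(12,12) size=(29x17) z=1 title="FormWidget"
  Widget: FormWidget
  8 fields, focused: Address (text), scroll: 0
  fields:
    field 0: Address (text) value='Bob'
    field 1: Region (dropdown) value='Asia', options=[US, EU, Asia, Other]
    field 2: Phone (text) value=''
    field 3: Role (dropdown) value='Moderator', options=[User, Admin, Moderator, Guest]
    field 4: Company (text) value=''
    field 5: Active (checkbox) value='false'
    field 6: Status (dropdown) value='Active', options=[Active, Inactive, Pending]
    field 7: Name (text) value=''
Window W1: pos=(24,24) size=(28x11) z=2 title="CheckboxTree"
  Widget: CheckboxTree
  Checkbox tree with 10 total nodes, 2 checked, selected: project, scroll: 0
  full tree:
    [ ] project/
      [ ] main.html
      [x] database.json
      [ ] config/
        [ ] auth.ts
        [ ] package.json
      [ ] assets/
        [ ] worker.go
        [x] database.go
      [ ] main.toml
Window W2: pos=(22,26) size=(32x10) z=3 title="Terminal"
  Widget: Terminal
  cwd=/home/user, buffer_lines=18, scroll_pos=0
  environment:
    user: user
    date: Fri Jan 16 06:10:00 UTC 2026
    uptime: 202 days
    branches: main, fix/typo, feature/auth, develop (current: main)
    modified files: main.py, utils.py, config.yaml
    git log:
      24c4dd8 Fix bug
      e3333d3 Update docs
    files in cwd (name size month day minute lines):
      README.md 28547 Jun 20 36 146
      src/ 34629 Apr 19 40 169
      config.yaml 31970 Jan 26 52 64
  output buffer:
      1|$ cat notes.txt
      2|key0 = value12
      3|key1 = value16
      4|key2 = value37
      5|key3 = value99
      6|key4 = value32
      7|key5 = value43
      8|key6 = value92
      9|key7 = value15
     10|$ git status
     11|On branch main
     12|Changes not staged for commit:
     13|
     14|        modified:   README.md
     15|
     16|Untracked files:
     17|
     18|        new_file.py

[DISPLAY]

  Company:    [           ]┃             
  Active:     [ ]          ┃             
  Status:     [Active    ▼]┃             
  Name:       [           ]┃             
                           ┃             
           ┏━━━━━━━━━━━━━━━━━━━━━━━━━━┓  
           ┃ CheckboxTree             ┃  
         ┏━━━━━━━━━━━━━━━━━━━━━━━━━━━━━━┓
         ┃ Terminal                     ┃
━━━━━━━━━┠──────────────────────────────┨
         ┃$ cat notes.txt               ┃
         ┃key0 = value12                ┃
         ┃key1 = value16                ┃
         ┃key2 = value37                ┃
         ┃key3 = value99                ┃
         ┃key4 = value32                ┃
         ┗━━━━━━━━━━━━━━━━━━━━━━━━━━━━━━┛
                                         
                                         
                                         


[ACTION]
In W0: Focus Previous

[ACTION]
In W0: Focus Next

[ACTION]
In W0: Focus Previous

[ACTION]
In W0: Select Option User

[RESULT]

  Company:    [           ]┃             
  Active:     [ ]          ┃             
  Status:     [Active    ▼]┃             
> Name:       [           ]┃             
                           ┃             
           ┏━━━━━━━━━━━━━━━━━━━━━━━━━━┓  
           ┃ CheckboxTree             ┃  
         ┏━━━━━━━━━━━━━━━━━━━━━━━━━━━━━━┓
         ┃ Terminal                     ┃
━━━━━━━━━┠──────────────────────────────┨
         ┃$ cat notes.txt               ┃
         ┃key0 = value12                ┃
         ┃key1 = value16                ┃
         ┃key2 = value37                ┃
         ┃key3 = value99                ┃
         ┃key4 = value32                ┃
         ┗━━━━━━━━━━━━━━━━━━━━━━━━━━━━━━┛
                                         
                                         
                                         


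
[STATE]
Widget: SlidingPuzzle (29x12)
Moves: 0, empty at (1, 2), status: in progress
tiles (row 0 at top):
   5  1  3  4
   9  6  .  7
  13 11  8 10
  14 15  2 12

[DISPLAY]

┌────┬────┬────┬────┐        
│  5 │  1 │  3 │  4 │        
├────┼────┼────┼────┤        
│  9 │  6 │    │  7 │        
├────┼────┼────┼────┤        
│ 13 │ 11 │  8 │ 10 │        
├────┼────┼────┼────┤        
│ 14 │ 15 │  2 │ 12 │        
└────┴────┴────┴────┘        
Moves: 0                     
                             
                             


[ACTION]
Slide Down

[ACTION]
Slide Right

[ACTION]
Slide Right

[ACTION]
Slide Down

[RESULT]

┌────┬────┬────┬────┐        
│    │  5 │  1 │  4 │        
├────┼────┼────┼────┤        
│  9 │  6 │  3 │  7 │        
├────┼────┼────┼────┤        
│ 13 │ 11 │  8 │ 10 │        
├────┼────┼────┼────┤        
│ 14 │ 15 │  2 │ 12 │        
└────┴────┴────┴────┘        
Moves: 3                     
                             
                             


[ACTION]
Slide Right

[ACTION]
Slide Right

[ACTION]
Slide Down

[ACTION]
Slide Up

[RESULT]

┌────┬────┬────┬────┐        
│  9 │  5 │  1 │  4 │        
├────┼────┼────┼────┤        
│    │  6 │  3 │  7 │        
├────┼────┼────┼────┤        
│ 13 │ 11 │  8 │ 10 │        
├────┼────┼────┼────┤        
│ 14 │ 15 │  2 │ 12 │        
└────┴────┴────┴────┘        
Moves: 4                     
                             
                             


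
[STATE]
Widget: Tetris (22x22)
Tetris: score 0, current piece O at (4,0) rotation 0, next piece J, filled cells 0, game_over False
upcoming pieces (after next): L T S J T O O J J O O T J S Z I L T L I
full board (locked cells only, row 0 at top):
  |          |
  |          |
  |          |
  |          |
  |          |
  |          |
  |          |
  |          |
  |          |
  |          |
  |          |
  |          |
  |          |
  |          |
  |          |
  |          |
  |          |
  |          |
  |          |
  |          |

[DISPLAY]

    ▓▓    │Next:      
    ▓▓    │█          
          │███        
          │           
          │           
          │           
          │Score:     
          │0          
          │           
          │           
          │           
          │           
          │           
          │           
          │           
          │           
          │           
          │           
          │           
          │           
          │           
          │           


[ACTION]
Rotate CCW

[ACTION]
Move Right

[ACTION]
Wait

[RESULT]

          │Next:      
     ▓▓   │█          
     ▓▓   │███        
          │           
          │           
          │           
          │Score:     
          │0          
          │           
          │           
          │           
          │           
          │           
          │           
          │           
          │           
          │           
          │           
          │           
          │           
          │           
          │           


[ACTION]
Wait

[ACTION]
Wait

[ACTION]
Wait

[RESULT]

          │Next:      
          │█          
          │███        
          │           
     ▓▓   │           
     ▓▓   │           
          │Score:     
          │0          
          │           
          │           
          │           
          │           
          │           
          │           
          │           
          │           
          │           
          │           
          │           
          │           
          │           
          │           


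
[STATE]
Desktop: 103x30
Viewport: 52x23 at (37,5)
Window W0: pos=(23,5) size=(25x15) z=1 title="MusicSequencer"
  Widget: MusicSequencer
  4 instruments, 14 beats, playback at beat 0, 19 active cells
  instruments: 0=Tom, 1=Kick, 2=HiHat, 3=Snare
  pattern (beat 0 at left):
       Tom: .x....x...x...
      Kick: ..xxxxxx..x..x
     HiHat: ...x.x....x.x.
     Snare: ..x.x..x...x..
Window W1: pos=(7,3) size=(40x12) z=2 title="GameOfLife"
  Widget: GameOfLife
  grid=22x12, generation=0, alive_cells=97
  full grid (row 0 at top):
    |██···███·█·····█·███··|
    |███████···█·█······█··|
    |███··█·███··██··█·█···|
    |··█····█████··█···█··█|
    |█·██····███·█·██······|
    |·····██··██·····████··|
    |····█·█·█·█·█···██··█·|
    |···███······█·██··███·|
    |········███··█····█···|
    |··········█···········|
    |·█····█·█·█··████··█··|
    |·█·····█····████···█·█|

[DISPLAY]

─────────┨┓                                         
         ┃┃                                         
         ┃┨                                         
         ┃┃                                         
         ┃┃                                         
         ┃┃                                         
         ┃┃                                         
         ┃┃                                         
         ┃┃                                         
━━━━━━━━━┛┃                                         
          ┃                                         
          ┃                                         
          ┃                                         
          ┃                                         
━━━━━━━━━━┛                                         
                                                    
                                                    
                                                    
                                                    
                                                    
                                                    
                                                    
                                                    


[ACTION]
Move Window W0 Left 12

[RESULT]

─────────┨                                          
         ┃                                          
         ┃                                          
         ┃                                          
         ┃                                          
         ┃                                          
         ┃                                          
         ┃                                          
         ┃                                          
━━━━━━━━━┛                                          
                                                    
                                                    
                                                    
                                                    
                                                    
                                                    
                                                    
                                                    
                                                    
                                                    
                                                    
                                                    
                                                    


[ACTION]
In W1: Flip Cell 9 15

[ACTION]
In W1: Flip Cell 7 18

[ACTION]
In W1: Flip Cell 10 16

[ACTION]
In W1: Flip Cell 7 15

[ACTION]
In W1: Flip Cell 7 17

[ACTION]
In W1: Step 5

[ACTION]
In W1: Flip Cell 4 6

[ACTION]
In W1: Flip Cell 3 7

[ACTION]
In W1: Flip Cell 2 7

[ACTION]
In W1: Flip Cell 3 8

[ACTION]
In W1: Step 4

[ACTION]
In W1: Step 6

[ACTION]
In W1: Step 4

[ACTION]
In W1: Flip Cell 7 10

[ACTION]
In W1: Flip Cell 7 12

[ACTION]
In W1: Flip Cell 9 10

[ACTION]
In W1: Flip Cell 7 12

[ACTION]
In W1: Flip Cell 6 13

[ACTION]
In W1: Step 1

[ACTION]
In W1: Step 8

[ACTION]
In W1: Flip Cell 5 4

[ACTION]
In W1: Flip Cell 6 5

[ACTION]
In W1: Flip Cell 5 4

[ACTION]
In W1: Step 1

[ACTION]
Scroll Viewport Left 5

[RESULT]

──────────────┨                                     
              ┃                                     
              ┃                                     
              ┃                                     
              ┃                                     
              ┃                                     
              ┃                                     
              ┃                                     
              ┃                                     
━━━━━━━━━━━━━━┛                                     
   ┃                                                
   ┃                                                
   ┃                                                
   ┃                                                
━━━┛                                                
                                                    
                                                    
                                                    
                                                    
                                                    
                                                    
                                                    
                                                    
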